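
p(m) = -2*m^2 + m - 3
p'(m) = 1 - 4*m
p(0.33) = -2.89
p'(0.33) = -0.32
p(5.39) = -55.71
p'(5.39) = -20.56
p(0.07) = -2.94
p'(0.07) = 0.72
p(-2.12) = -14.11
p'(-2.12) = 9.48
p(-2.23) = -15.18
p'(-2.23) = 9.92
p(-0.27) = -3.42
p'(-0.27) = 2.08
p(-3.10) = -25.32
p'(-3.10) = 13.40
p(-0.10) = -3.12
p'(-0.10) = 1.40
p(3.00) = -18.00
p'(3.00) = -11.00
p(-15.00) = -468.00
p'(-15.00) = 61.00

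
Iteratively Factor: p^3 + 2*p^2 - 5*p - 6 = (p - 2)*(p^2 + 4*p + 3) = (p - 2)*(p + 1)*(p + 3)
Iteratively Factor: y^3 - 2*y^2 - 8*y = (y + 2)*(y^2 - 4*y) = y*(y + 2)*(y - 4)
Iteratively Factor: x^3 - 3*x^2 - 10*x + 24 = (x + 3)*(x^2 - 6*x + 8) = (x - 2)*(x + 3)*(x - 4)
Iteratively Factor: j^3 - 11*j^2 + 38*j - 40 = (j - 5)*(j^2 - 6*j + 8) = (j - 5)*(j - 4)*(j - 2)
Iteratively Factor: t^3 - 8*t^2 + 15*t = (t - 5)*(t^2 - 3*t) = t*(t - 5)*(t - 3)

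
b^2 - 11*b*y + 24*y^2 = (b - 8*y)*(b - 3*y)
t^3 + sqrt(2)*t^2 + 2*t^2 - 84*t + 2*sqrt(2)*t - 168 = (t + 2)*(t - 6*sqrt(2))*(t + 7*sqrt(2))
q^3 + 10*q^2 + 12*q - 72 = (q - 2)*(q + 6)^2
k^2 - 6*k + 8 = (k - 4)*(k - 2)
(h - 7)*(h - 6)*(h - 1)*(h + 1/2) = h^4 - 27*h^3/2 + 48*h^2 - 29*h/2 - 21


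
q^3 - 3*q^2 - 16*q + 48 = (q - 4)*(q - 3)*(q + 4)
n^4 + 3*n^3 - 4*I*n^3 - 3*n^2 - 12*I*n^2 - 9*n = n*(n + 3)*(n - 3*I)*(n - I)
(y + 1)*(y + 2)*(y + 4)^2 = y^4 + 11*y^3 + 42*y^2 + 64*y + 32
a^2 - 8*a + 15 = (a - 5)*(a - 3)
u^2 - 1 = (u - 1)*(u + 1)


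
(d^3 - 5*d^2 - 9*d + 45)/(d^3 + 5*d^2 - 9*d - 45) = (d - 5)/(d + 5)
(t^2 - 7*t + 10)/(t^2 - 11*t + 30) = (t - 2)/(t - 6)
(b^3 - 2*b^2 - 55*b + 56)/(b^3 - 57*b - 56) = (b - 1)/(b + 1)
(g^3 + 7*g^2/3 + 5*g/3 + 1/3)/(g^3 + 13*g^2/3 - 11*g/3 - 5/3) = (g^2 + 2*g + 1)/(g^2 + 4*g - 5)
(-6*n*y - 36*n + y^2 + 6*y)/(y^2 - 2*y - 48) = (-6*n + y)/(y - 8)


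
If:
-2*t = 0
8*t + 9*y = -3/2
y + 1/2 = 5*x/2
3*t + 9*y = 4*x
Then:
No Solution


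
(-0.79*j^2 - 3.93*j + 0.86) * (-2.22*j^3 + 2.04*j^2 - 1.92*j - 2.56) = 1.7538*j^5 + 7.113*j^4 - 8.4096*j^3 + 11.3224*j^2 + 8.4096*j - 2.2016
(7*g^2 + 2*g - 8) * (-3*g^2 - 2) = -21*g^4 - 6*g^3 + 10*g^2 - 4*g + 16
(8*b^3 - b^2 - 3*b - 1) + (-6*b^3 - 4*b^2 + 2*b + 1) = 2*b^3 - 5*b^2 - b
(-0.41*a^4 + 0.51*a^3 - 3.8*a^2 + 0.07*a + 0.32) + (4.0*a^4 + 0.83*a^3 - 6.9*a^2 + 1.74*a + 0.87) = 3.59*a^4 + 1.34*a^3 - 10.7*a^2 + 1.81*a + 1.19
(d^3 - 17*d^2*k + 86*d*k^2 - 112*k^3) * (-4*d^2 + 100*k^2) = -4*d^5 + 68*d^4*k - 244*d^3*k^2 - 1252*d^2*k^3 + 8600*d*k^4 - 11200*k^5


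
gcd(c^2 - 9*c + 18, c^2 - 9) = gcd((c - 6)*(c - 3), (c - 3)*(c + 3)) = c - 3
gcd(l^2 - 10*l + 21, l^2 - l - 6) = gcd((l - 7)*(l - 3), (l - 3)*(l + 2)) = l - 3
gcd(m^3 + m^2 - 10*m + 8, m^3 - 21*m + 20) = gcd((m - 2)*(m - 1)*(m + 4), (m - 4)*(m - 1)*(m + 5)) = m - 1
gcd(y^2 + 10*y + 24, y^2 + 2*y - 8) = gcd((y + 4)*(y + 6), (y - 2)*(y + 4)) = y + 4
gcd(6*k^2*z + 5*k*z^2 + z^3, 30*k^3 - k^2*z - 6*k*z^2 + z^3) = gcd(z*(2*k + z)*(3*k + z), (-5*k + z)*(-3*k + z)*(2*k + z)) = 2*k + z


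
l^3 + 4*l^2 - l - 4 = (l - 1)*(l + 1)*(l + 4)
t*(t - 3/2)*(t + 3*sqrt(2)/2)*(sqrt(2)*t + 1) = sqrt(2)*t^4 - 3*sqrt(2)*t^3/2 + 4*t^3 - 6*t^2 + 3*sqrt(2)*t^2/2 - 9*sqrt(2)*t/4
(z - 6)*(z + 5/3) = z^2 - 13*z/3 - 10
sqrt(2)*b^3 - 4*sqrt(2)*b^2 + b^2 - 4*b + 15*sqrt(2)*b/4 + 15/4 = (b - 5/2)*(b - 3/2)*(sqrt(2)*b + 1)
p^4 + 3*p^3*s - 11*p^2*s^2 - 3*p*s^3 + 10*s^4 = (p - 2*s)*(p - s)*(p + s)*(p + 5*s)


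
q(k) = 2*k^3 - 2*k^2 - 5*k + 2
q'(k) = 6*k^2 - 4*k - 5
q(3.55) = 48.52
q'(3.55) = 56.42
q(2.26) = 3.57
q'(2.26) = 16.61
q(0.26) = 0.60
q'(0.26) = -5.63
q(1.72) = -2.34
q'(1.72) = 5.87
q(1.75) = -2.16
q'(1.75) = 6.38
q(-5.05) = -281.33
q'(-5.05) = 168.22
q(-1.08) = 2.55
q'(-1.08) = 6.32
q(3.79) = 63.20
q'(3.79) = 66.02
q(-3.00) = -55.00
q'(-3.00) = 61.00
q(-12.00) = -3682.00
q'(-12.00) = 907.00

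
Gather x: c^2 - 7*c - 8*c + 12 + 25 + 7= c^2 - 15*c + 44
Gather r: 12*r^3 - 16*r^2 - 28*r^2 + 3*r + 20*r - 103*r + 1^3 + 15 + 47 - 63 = 12*r^3 - 44*r^2 - 80*r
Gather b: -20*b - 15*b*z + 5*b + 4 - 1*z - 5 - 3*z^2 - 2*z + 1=b*(-15*z - 15) - 3*z^2 - 3*z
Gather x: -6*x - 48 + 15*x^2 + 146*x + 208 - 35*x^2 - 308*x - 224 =-20*x^2 - 168*x - 64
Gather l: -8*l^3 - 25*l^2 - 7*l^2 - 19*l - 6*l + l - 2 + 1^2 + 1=-8*l^3 - 32*l^2 - 24*l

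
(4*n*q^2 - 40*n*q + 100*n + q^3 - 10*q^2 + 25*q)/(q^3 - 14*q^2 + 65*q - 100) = (4*n + q)/(q - 4)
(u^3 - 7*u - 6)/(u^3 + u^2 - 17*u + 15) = (u^2 + 3*u + 2)/(u^2 + 4*u - 5)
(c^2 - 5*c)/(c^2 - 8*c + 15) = c/(c - 3)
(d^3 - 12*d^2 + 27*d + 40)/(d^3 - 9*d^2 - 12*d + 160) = (d + 1)/(d + 4)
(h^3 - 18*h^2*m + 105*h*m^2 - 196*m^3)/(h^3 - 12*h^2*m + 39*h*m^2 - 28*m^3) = (h - 7*m)/(h - m)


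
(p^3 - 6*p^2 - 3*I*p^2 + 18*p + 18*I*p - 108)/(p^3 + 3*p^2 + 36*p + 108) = (p^2 + p*(-6 + 3*I) - 18*I)/(p^2 + p*(3 + 6*I) + 18*I)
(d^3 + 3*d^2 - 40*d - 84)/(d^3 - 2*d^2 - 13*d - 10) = (d^2 + d - 42)/(d^2 - 4*d - 5)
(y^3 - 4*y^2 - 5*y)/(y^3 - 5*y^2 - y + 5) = y/(y - 1)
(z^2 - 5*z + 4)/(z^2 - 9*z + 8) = (z - 4)/(z - 8)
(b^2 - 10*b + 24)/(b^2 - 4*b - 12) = (b - 4)/(b + 2)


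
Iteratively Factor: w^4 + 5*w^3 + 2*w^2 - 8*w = (w)*(w^3 + 5*w^2 + 2*w - 8) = w*(w + 2)*(w^2 + 3*w - 4) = w*(w + 2)*(w + 4)*(w - 1)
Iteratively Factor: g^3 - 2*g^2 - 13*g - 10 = (g - 5)*(g^2 + 3*g + 2) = (g - 5)*(g + 1)*(g + 2)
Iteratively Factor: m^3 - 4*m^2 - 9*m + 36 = (m - 3)*(m^2 - m - 12) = (m - 4)*(m - 3)*(m + 3)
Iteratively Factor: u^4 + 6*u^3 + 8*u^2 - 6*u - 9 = (u + 1)*(u^3 + 5*u^2 + 3*u - 9) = (u + 1)*(u + 3)*(u^2 + 2*u - 3) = (u + 1)*(u + 3)^2*(u - 1)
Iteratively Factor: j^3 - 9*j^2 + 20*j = (j)*(j^2 - 9*j + 20) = j*(j - 5)*(j - 4)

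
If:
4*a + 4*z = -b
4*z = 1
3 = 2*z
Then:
No Solution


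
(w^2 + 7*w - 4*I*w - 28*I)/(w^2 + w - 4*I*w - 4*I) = (w + 7)/(w + 1)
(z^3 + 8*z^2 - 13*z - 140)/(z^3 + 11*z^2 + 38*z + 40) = (z^2 + 3*z - 28)/(z^2 + 6*z + 8)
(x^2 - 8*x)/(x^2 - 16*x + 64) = x/(x - 8)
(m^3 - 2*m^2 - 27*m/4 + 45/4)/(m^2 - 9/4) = (2*m^2 - m - 15)/(2*m + 3)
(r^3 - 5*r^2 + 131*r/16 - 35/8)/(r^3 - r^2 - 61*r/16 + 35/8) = (r - 2)/(r + 2)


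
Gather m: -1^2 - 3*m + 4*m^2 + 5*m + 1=4*m^2 + 2*m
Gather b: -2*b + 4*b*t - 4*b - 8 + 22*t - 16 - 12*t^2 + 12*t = b*(4*t - 6) - 12*t^2 + 34*t - 24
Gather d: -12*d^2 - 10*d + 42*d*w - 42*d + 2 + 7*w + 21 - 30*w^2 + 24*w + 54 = -12*d^2 + d*(42*w - 52) - 30*w^2 + 31*w + 77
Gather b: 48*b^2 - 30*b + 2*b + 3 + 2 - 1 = 48*b^2 - 28*b + 4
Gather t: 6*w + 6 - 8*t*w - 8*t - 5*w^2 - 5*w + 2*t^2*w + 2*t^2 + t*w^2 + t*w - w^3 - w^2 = t^2*(2*w + 2) + t*(w^2 - 7*w - 8) - w^3 - 6*w^2 + w + 6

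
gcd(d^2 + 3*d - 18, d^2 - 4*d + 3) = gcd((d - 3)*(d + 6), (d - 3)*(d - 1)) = d - 3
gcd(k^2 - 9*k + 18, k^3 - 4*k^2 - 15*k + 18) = k - 6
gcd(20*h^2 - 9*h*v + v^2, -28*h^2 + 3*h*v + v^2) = -4*h + v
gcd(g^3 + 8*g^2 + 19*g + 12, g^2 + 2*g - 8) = g + 4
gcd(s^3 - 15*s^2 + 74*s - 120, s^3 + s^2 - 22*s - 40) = s - 5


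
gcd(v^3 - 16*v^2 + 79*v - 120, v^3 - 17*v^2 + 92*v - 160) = v^2 - 13*v + 40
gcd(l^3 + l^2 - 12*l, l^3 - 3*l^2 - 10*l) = l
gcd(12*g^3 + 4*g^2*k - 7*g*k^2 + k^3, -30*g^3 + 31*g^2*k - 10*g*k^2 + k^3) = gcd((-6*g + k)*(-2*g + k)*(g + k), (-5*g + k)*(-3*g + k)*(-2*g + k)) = 2*g - k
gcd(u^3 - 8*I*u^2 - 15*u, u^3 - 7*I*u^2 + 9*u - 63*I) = u - 3*I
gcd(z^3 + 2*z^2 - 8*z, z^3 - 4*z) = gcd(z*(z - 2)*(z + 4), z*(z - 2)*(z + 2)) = z^2 - 2*z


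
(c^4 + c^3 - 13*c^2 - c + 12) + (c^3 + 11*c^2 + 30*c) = c^4 + 2*c^3 - 2*c^2 + 29*c + 12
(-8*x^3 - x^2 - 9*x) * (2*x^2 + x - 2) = -16*x^5 - 10*x^4 - 3*x^3 - 7*x^2 + 18*x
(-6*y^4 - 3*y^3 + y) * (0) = 0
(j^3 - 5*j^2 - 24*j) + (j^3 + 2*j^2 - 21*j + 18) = 2*j^3 - 3*j^2 - 45*j + 18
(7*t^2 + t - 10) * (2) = 14*t^2 + 2*t - 20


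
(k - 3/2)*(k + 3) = k^2 + 3*k/2 - 9/2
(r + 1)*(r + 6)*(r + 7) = r^3 + 14*r^2 + 55*r + 42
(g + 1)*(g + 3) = g^2 + 4*g + 3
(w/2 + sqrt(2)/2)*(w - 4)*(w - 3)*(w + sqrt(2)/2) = w^4/2 - 7*w^3/2 + 3*sqrt(2)*w^3/4 - 21*sqrt(2)*w^2/4 + 13*w^2/2 - 7*w/2 + 9*sqrt(2)*w + 6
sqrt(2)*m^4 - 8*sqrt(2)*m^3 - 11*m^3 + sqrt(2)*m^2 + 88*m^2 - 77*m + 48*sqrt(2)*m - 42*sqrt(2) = (m - 7)*(m - 1)*(m - 6*sqrt(2))*(sqrt(2)*m + 1)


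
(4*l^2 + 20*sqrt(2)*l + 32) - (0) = 4*l^2 + 20*sqrt(2)*l + 32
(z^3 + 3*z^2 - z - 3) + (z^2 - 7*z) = z^3 + 4*z^2 - 8*z - 3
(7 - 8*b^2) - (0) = 7 - 8*b^2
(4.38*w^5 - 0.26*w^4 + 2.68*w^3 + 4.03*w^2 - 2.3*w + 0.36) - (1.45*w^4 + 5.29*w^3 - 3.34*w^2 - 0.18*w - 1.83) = 4.38*w^5 - 1.71*w^4 - 2.61*w^3 + 7.37*w^2 - 2.12*w + 2.19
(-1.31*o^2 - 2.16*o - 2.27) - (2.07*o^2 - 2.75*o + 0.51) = -3.38*o^2 + 0.59*o - 2.78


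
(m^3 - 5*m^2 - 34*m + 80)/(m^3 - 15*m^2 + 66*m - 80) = (m + 5)/(m - 5)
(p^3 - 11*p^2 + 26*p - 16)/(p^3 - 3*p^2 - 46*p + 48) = (p - 2)/(p + 6)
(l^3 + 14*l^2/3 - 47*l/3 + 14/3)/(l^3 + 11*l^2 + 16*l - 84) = (l - 1/3)/(l + 6)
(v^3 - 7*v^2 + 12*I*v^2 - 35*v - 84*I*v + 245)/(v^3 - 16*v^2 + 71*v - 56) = (v^2 + 12*I*v - 35)/(v^2 - 9*v + 8)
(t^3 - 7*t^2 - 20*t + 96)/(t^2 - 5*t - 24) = (t^2 + t - 12)/(t + 3)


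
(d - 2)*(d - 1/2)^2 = d^3 - 3*d^2 + 9*d/4 - 1/2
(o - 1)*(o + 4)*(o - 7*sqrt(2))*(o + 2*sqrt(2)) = o^4 - 5*sqrt(2)*o^3 + 3*o^3 - 32*o^2 - 15*sqrt(2)*o^2 - 84*o + 20*sqrt(2)*o + 112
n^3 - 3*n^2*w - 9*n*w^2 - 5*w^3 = (n - 5*w)*(n + w)^2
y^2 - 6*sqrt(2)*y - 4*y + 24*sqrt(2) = (y - 4)*(y - 6*sqrt(2))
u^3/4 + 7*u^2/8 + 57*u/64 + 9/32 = (u/4 + 1/2)*(u + 3/4)^2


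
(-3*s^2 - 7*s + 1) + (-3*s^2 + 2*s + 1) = -6*s^2 - 5*s + 2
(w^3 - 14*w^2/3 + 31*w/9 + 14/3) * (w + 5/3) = w^4 - 3*w^3 - 13*w^2/3 + 281*w/27 + 70/9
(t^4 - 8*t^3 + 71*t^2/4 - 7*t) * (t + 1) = t^5 - 7*t^4 + 39*t^3/4 + 43*t^2/4 - 7*t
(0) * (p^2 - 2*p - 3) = 0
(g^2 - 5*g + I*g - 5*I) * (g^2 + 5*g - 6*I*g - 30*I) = g^4 - 5*I*g^3 - 19*g^2 + 125*I*g - 150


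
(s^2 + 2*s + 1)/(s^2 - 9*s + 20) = (s^2 + 2*s + 1)/(s^2 - 9*s + 20)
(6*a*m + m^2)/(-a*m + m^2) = (-6*a - m)/(a - m)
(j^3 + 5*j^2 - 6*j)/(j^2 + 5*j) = (j^2 + 5*j - 6)/(j + 5)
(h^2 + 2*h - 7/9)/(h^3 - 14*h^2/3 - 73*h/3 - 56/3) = (h - 1/3)/(h^2 - 7*h - 8)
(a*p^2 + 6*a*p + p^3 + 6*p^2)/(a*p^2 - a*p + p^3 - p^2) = (p + 6)/(p - 1)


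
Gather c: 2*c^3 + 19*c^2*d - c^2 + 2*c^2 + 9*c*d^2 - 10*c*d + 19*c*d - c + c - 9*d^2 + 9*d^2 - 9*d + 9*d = 2*c^3 + c^2*(19*d + 1) + c*(9*d^2 + 9*d)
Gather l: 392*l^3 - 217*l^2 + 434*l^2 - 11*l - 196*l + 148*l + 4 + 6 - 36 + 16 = 392*l^3 + 217*l^2 - 59*l - 10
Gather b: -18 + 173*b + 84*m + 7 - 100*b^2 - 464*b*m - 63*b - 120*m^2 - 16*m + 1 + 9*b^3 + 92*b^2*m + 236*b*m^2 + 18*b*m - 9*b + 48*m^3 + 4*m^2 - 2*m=9*b^3 + b^2*(92*m - 100) + b*(236*m^2 - 446*m + 101) + 48*m^3 - 116*m^2 + 66*m - 10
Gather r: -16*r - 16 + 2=-16*r - 14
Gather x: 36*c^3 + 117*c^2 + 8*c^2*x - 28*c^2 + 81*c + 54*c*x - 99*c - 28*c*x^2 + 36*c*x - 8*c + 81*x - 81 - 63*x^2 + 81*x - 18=36*c^3 + 89*c^2 - 26*c + x^2*(-28*c - 63) + x*(8*c^2 + 90*c + 162) - 99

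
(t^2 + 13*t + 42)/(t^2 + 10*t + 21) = (t + 6)/(t + 3)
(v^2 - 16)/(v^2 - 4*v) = (v + 4)/v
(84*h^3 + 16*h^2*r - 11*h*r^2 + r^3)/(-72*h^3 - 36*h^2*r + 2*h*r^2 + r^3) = (-7*h + r)/(6*h + r)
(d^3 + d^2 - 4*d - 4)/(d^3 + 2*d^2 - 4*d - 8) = (d + 1)/(d + 2)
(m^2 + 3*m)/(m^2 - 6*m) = (m + 3)/(m - 6)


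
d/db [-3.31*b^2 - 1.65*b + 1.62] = -6.62*b - 1.65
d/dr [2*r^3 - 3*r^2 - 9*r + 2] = 6*r^2 - 6*r - 9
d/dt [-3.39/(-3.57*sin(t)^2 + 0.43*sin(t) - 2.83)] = (1.4577 - 24.2046*sin(t))*cos(t)/(3.57*sin(t)^2 - 0.43*sin(t) + 2.83)^2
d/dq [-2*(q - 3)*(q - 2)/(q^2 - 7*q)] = 4*(q^2 + 6*q - 21)/(q^2*(q^2 - 14*q + 49))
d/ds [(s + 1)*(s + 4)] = 2*s + 5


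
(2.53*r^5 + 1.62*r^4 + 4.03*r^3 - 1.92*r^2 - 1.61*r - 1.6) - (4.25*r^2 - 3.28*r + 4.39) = 2.53*r^5 + 1.62*r^4 + 4.03*r^3 - 6.17*r^2 + 1.67*r - 5.99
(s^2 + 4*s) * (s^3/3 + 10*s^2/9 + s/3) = s^5/3 + 22*s^4/9 + 43*s^3/9 + 4*s^2/3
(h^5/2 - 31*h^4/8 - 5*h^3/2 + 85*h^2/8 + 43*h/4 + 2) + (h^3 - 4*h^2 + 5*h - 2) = h^5/2 - 31*h^4/8 - 3*h^3/2 + 53*h^2/8 + 63*h/4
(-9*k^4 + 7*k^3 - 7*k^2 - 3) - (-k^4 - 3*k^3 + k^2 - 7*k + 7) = -8*k^4 + 10*k^3 - 8*k^2 + 7*k - 10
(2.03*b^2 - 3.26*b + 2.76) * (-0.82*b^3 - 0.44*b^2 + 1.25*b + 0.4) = -1.6646*b^5 + 1.78*b^4 + 1.7087*b^3 - 4.4774*b^2 + 2.146*b + 1.104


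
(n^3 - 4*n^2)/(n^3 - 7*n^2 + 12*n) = n/(n - 3)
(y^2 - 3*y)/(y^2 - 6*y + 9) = y/(y - 3)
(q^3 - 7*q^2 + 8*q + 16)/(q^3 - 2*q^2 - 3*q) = (q^2 - 8*q + 16)/(q*(q - 3))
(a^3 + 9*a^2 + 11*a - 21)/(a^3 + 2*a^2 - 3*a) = (a + 7)/a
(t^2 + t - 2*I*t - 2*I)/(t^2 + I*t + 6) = (t + 1)/(t + 3*I)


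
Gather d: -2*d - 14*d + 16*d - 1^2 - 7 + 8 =0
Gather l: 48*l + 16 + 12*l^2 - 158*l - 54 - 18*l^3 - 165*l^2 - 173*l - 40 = -18*l^3 - 153*l^2 - 283*l - 78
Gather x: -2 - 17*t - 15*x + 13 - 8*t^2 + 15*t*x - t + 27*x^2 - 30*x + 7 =-8*t^2 - 18*t + 27*x^2 + x*(15*t - 45) + 18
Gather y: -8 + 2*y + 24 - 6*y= 16 - 4*y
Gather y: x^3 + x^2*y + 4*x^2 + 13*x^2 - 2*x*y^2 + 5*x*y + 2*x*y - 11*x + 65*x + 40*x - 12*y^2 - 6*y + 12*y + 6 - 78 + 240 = x^3 + 17*x^2 + 94*x + y^2*(-2*x - 12) + y*(x^2 + 7*x + 6) + 168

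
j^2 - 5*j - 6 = (j - 6)*(j + 1)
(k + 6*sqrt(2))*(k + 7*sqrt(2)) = k^2 + 13*sqrt(2)*k + 84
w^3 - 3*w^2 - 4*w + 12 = (w - 3)*(w - 2)*(w + 2)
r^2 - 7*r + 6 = (r - 6)*(r - 1)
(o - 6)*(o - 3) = o^2 - 9*o + 18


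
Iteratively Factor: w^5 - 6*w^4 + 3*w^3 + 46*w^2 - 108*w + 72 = (w - 3)*(w^4 - 3*w^3 - 6*w^2 + 28*w - 24) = (w - 3)*(w - 2)*(w^3 - w^2 - 8*w + 12) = (w - 3)*(w - 2)^2*(w^2 + w - 6) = (w - 3)*(w - 2)^2*(w + 3)*(w - 2)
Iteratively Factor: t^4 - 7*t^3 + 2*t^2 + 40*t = (t - 5)*(t^3 - 2*t^2 - 8*t) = (t - 5)*(t + 2)*(t^2 - 4*t) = t*(t - 5)*(t + 2)*(t - 4)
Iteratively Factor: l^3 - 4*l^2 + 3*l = (l)*(l^2 - 4*l + 3) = l*(l - 1)*(l - 3)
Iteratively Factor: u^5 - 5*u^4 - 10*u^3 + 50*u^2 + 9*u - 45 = (u + 3)*(u^4 - 8*u^3 + 14*u^2 + 8*u - 15) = (u - 3)*(u + 3)*(u^3 - 5*u^2 - u + 5) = (u - 3)*(u - 1)*(u + 3)*(u^2 - 4*u - 5) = (u - 5)*(u - 3)*(u - 1)*(u + 3)*(u + 1)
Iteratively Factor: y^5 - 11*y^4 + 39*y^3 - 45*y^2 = (y - 3)*(y^4 - 8*y^3 + 15*y^2) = (y - 3)^2*(y^3 - 5*y^2) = y*(y - 3)^2*(y^2 - 5*y) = y^2*(y - 3)^2*(y - 5)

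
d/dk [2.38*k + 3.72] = 2.38000000000000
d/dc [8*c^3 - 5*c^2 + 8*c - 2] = 24*c^2 - 10*c + 8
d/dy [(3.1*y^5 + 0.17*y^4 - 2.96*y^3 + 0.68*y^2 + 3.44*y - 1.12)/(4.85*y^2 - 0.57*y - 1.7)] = (45.105*y^6 - 5.419*y^5 - 40.9967*y^4 + 2.2184*y^3 - 1.9756*y^2 + 8.552*y - 6.4864)/(23.5225*y^4 - 5.529*y^3 - 16.1651*y^2 + 1.938*y + 2.89)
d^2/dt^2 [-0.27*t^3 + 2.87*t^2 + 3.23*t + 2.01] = 5.74 - 1.62*t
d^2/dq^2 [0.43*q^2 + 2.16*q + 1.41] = 0.860000000000000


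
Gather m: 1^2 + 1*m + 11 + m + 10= 2*m + 22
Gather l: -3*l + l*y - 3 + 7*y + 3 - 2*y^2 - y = l*(y - 3) - 2*y^2 + 6*y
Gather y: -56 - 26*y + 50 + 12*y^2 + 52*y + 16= 12*y^2 + 26*y + 10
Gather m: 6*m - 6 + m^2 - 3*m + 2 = m^2 + 3*m - 4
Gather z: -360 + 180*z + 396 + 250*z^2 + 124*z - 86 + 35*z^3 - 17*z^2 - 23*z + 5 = 35*z^3 + 233*z^2 + 281*z - 45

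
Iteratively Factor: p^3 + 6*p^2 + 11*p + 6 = (p + 1)*(p^2 + 5*p + 6) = (p + 1)*(p + 3)*(p + 2)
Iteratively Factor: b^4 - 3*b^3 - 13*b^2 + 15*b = (b + 3)*(b^3 - 6*b^2 + 5*b) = b*(b + 3)*(b^2 - 6*b + 5) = b*(b - 5)*(b + 3)*(b - 1)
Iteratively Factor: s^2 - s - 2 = (s + 1)*(s - 2)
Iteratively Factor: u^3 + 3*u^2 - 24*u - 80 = (u + 4)*(u^2 - u - 20) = (u + 4)^2*(u - 5)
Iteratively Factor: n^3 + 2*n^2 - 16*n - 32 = (n - 4)*(n^2 + 6*n + 8) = (n - 4)*(n + 4)*(n + 2)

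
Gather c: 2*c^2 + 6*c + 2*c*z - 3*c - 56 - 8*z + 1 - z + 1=2*c^2 + c*(2*z + 3) - 9*z - 54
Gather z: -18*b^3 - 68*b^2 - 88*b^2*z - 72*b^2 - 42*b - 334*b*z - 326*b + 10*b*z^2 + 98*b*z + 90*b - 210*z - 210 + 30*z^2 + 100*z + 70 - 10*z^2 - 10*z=-18*b^3 - 140*b^2 - 278*b + z^2*(10*b + 20) + z*(-88*b^2 - 236*b - 120) - 140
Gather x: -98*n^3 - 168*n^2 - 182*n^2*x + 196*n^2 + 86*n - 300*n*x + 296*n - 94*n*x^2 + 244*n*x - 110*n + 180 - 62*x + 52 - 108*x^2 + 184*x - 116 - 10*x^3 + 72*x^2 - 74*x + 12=-98*n^3 + 28*n^2 + 272*n - 10*x^3 + x^2*(-94*n - 36) + x*(-182*n^2 - 56*n + 48) + 128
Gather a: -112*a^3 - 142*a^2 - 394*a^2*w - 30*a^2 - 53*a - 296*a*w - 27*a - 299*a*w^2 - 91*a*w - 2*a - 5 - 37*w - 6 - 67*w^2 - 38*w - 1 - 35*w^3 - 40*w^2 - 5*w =-112*a^3 + a^2*(-394*w - 172) + a*(-299*w^2 - 387*w - 82) - 35*w^3 - 107*w^2 - 80*w - 12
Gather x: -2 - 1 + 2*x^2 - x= 2*x^2 - x - 3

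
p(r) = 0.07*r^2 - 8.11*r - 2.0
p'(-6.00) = -8.95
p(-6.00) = 49.18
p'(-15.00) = -10.21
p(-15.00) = 135.40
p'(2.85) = -7.71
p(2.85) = -24.54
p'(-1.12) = -8.27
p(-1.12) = 7.17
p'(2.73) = -7.73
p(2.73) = -23.62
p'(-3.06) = -8.54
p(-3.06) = 23.47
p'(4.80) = -7.44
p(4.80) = -39.32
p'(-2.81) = -8.50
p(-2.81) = 21.34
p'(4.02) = -7.55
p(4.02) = -33.47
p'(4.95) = -7.42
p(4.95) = -40.43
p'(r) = 0.14*r - 8.11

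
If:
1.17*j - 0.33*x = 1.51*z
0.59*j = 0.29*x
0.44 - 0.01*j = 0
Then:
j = 44.00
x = 89.52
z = 14.53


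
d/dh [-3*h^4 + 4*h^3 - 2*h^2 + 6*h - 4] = -12*h^3 + 12*h^2 - 4*h + 6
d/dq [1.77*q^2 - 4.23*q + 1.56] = 3.54*q - 4.23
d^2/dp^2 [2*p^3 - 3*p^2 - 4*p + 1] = 12*p - 6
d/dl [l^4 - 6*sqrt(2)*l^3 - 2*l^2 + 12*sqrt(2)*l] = 4*l^3 - 18*sqrt(2)*l^2 - 4*l + 12*sqrt(2)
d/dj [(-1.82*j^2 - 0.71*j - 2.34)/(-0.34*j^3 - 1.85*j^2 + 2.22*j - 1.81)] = (-0.6188*j^4 - 0.4828*j^3 - 7.7407*j^2 - 2.0696*j + 6.4799)/(0.1156*j^6 + 1.258*j^5 + 1.9129*j^4 - 6.9832*j^3 + 11.6254*j^2 - 8.0364*j + 3.2761)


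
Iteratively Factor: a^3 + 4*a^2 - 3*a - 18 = (a + 3)*(a^2 + a - 6) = (a - 2)*(a + 3)*(a + 3)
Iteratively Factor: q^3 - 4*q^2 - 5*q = (q + 1)*(q^2 - 5*q) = (q - 5)*(q + 1)*(q)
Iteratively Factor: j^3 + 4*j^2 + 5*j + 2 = (j + 1)*(j^2 + 3*j + 2) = (j + 1)^2*(j + 2)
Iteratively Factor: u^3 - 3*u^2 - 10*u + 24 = (u + 3)*(u^2 - 6*u + 8) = (u - 4)*(u + 3)*(u - 2)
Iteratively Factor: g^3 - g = (g + 1)*(g^2 - g) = (g - 1)*(g + 1)*(g)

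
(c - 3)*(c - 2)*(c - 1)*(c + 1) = c^4 - 5*c^3 + 5*c^2 + 5*c - 6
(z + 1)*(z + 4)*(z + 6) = z^3 + 11*z^2 + 34*z + 24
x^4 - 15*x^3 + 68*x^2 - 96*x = x*(x - 8)*(x - 4)*(x - 3)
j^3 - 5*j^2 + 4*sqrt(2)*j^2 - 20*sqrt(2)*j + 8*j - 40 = (j - 5)*(j + 2*sqrt(2))^2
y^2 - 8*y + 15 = (y - 5)*(y - 3)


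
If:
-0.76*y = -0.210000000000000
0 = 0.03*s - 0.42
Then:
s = 14.00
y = 0.28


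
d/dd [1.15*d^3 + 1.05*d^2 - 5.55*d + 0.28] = 3.45*d^2 + 2.1*d - 5.55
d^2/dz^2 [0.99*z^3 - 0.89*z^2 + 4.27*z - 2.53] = 5.94*z - 1.78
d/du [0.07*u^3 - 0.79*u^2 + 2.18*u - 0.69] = 0.21*u^2 - 1.58*u + 2.18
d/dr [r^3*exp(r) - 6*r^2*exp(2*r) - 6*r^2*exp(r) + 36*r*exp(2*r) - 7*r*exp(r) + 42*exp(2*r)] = (r^3 - 12*r^2*exp(r) - 3*r^2 + 60*r*exp(r) - 19*r + 120*exp(r) - 7)*exp(r)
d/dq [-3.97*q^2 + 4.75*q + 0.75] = 4.75 - 7.94*q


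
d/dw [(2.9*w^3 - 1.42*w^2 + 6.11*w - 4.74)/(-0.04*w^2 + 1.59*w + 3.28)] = (-0.116*w^4 + 9.222*w^3 + 26.5226*w^2 - 9.6944*w + 27.5774)/(0.0016*w^4 - 0.1272*w^3 + 2.2657*w^2 + 10.4304*w + 10.7584)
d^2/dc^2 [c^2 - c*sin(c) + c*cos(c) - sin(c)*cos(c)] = -sqrt(2)*c*cos(c + pi/4) + 2*sin(2*c) - 2*sqrt(2)*sin(c + pi/4) + 2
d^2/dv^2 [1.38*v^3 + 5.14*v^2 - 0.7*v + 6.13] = 8.28*v + 10.28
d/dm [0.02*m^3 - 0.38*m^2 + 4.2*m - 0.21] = 0.06*m^2 - 0.76*m + 4.2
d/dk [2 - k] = -1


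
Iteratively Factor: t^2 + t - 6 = (t + 3)*(t - 2)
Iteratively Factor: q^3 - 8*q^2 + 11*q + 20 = (q - 4)*(q^2 - 4*q - 5) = (q - 4)*(q + 1)*(q - 5)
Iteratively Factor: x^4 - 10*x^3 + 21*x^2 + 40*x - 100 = (x - 5)*(x^3 - 5*x^2 - 4*x + 20) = (x - 5)*(x - 2)*(x^2 - 3*x - 10) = (x - 5)^2*(x - 2)*(x + 2)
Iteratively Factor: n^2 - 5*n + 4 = (n - 4)*(n - 1)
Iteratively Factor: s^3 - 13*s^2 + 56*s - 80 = (s - 4)*(s^2 - 9*s + 20) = (s - 4)^2*(s - 5)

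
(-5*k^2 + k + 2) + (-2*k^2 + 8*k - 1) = -7*k^2 + 9*k + 1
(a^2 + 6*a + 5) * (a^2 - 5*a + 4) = a^4 + a^3 - 21*a^2 - a + 20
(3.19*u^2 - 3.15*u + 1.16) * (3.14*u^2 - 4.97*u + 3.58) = 10.0166*u^4 - 25.7453*u^3 + 30.7181*u^2 - 17.0422*u + 4.1528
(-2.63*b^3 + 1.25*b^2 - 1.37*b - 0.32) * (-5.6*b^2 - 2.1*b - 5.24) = 14.728*b^5 - 1.477*b^4 + 18.8282*b^3 - 1.881*b^2 + 7.8508*b + 1.6768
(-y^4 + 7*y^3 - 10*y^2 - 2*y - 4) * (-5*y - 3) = 5*y^5 - 32*y^4 + 29*y^3 + 40*y^2 + 26*y + 12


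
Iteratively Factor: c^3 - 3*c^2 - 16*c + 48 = (c + 4)*(c^2 - 7*c + 12) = (c - 3)*(c + 4)*(c - 4)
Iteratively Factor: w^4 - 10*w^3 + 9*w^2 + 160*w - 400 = (w - 4)*(w^3 - 6*w^2 - 15*w + 100) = (w - 4)*(w + 4)*(w^2 - 10*w + 25) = (w - 5)*(w - 4)*(w + 4)*(w - 5)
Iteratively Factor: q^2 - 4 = (q - 2)*(q + 2)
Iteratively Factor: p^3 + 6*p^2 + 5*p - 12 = (p - 1)*(p^2 + 7*p + 12) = (p - 1)*(p + 4)*(p + 3)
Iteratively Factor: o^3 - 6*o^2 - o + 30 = (o - 3)*(o^2 - 3*o - 10) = (o - 5)*(o - 3)*(o + 2)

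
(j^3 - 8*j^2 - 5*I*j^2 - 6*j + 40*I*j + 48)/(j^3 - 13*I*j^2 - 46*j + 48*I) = (j - 8)/(j - 8*I)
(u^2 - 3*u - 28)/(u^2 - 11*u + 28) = (u + 4)/(u - 4)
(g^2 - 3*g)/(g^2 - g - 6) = g/(g + 2)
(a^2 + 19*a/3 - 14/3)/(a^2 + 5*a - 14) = (a - 2/3)/(a - 2)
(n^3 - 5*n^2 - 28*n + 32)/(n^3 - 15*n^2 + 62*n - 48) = (n + 4)/(n - 6)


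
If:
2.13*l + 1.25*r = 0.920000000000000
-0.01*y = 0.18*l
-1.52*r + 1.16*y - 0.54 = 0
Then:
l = -0.09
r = 0.89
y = 1.63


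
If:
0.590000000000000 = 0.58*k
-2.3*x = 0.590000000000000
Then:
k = 1.02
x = -0.26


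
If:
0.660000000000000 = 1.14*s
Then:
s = 0.58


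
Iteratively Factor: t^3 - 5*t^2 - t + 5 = (t - 5)*(t^2 - 1) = (t - 5)*(t + 1)*(t - 1)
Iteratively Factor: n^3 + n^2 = (n)*(n^2 + n) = n^2*(n + 1)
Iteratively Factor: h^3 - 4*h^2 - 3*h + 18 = (h + 2)*(h^2 - 6*h + 9) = (h - 3)*(h + 2)*(h - 3)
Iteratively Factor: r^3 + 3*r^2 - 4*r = (r)*(r^2 + 3*r - 4) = r*(r + 4)*(r - 1)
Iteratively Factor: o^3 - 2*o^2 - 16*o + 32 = (o + 4)*(o^2 - 6*o + 8) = (o - 4)*(o + 4)*(o - 2)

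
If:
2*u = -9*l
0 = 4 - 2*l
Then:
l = 2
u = -9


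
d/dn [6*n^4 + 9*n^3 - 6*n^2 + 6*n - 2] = 24*n^3 + 27*n^2 - 12*n + 6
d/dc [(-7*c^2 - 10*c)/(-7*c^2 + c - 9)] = (-77*c^2 + 126*c + 90)/(49*c^4 - 14*c^3 + 127*c^2 - 18*c + 81)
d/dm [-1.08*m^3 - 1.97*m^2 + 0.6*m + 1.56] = -3.24*m^2 - 3.94*m + 0.6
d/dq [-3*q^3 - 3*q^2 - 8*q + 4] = -9*q^2 - 6*q - 8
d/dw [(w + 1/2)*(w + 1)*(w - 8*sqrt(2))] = 3*w^2 - 16*sqrt(2)*w + 3*w - 12*sqrt(2) + 1/2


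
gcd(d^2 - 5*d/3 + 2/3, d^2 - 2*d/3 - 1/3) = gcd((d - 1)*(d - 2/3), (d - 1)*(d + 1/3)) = d - 1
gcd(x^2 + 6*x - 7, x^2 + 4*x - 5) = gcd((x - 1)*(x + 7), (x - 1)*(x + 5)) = x - 1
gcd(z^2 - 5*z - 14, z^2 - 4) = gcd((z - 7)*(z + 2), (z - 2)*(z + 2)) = z + 2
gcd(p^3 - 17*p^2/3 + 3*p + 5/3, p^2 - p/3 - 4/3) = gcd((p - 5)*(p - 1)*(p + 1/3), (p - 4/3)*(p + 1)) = 1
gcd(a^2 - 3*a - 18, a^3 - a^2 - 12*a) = a + 3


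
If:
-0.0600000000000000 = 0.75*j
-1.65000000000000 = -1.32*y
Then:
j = -0.08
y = 1.25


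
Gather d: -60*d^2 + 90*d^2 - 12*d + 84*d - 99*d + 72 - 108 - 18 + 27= 30*d^2 - 27*d - 27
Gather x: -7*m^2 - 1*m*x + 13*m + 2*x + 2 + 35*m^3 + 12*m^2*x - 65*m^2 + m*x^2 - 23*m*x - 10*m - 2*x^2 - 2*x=35*m^3 - 72*m^2 + 3*m + x^2*(m - 2) + x*(12*m^2 - 24*m) + 2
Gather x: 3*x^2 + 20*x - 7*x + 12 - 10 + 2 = 3*x^2 + 13*x + 4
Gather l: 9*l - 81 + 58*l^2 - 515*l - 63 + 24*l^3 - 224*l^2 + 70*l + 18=24*l^3 - 166*l^2 - 436*l - 126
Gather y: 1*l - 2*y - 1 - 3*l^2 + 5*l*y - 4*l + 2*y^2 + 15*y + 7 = -3*l^2 - 3*l + 2*y^2 + y*(5*l + 13) + 6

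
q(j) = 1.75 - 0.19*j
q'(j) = -0.190000000000000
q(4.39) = 0.92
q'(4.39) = -0.19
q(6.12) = 0.59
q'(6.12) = -0.19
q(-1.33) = 2.00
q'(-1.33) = -0.19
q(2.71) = 1.24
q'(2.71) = -0.19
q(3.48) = 1.09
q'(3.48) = -0.19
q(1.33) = 1.50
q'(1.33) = -0.19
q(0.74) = 1.61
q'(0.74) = -0.19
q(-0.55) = 1.85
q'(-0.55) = -0.19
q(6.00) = 0.61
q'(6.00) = -0.19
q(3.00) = 1.18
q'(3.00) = -0.19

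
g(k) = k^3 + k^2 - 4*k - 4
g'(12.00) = 452.00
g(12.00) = 1820.00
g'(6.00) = 116.00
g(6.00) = 224.00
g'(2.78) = 24.75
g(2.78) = 14.09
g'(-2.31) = 7.39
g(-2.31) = -1.75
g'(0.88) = 0.08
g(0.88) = -6.06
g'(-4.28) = 42.40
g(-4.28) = -46.96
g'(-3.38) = 23.51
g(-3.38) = -17.67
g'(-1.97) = 3.70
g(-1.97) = 0.12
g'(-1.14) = -2.38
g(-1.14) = 0.38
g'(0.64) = -1.49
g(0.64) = -5.89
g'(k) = 3*k^2 + 2*k - 4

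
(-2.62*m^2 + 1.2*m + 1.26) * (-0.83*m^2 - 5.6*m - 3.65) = 2.1746*m^4 + 13.676*m^3 + 1.7972*m^2 - 11.436*m - 4.599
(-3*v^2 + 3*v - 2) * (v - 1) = -3*v^3 + 6*v^2 - 5*v + 2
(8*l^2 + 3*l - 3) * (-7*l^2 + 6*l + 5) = -56*l^4 + 27*l^3 + 79*l^2 - 3*l - 15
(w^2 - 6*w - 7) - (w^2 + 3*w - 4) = -9*w - 3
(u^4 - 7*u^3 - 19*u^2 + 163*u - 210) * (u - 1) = u^5 - 8*u^4 - 12*u^3 + 182*u^2 - 373*u + 210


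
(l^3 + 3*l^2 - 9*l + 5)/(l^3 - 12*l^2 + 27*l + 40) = (l^3 + 3*l^2 - 9*l + 5)/(l^3 - 12*l^2 + 27*l + 40)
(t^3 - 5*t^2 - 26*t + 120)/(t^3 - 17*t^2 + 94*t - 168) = (t + 5)/(t - 7)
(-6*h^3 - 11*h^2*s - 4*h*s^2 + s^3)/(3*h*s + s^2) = (-6*h^3 - 11*h^2*s - 4*h*s^2 + s^3)/(s*(3*h + s))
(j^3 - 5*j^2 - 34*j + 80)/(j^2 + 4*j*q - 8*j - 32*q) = (j^2 + 3*j - 10)/(j + 4*q)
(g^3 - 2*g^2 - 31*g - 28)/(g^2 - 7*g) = g + 5 + 4/g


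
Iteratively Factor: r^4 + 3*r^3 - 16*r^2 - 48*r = (r + 4)*(r^3 - r^2 - 12*r) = (r + 3)*(r + 4)*(r^2 - 4*r) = (r - 4)*(r + 3)*(r + 4)*(r)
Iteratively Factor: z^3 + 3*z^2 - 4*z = (z)*(z^2 + 3*z - 4) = z*(z - 1)*(z + 4)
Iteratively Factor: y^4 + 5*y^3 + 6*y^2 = (y)*(y^3 + 5*y^2 + 6*y) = y*(y + 2)*(y^2 + 3*y) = y^2*(y + 2)*(y + 3)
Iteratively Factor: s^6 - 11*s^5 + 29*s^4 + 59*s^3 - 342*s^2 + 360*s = (s - 4)*(s^5 - 7*s^4 + s^3 + 63*s^2 - 90*s) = (s - 4)*(s - 2)*(s^4 - 5*s^3 - 9*s^2 + 45*s) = (s - 5)*(s - 4)*(s - 2)*(s^3 - 9*s) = (s - 5)*(s - 4)*(s - 2)*(s + 3)*(s^2 - 3*s) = s*(s - 5)*(s - 4)*(s - 2)*(s + 3)*(s - 3)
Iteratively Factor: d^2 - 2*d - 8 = (d - 4)*(d + 2)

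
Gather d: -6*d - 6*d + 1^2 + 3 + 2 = 6 - 12*d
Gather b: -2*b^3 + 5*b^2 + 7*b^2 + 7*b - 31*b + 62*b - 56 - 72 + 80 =-2*b^3 + 12*b^2 + 38*b - 48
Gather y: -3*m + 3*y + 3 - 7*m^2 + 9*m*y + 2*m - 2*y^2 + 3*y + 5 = -7*m^2 - m - 2*y^2 + y*(9*m + 6) + 8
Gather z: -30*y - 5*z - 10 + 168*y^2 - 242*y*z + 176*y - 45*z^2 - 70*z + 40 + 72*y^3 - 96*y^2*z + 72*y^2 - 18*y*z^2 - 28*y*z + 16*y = 72*y^3 + 240*y^2 + 162*y + z^2*(-18*y - 45) + z*(-96*y^2 - 270*y - 75) + 30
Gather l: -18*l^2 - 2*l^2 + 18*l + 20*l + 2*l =-20*l^2 + 40*l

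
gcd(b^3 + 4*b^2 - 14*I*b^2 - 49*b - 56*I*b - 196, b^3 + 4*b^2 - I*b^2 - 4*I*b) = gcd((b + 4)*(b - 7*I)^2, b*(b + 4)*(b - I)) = b + 4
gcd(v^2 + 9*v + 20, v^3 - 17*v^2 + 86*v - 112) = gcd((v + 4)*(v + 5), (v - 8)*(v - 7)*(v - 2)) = 1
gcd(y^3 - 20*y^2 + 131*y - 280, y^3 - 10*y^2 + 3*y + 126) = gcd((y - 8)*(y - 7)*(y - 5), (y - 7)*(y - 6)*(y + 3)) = y - 7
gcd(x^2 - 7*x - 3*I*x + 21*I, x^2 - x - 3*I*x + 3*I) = x - 3*I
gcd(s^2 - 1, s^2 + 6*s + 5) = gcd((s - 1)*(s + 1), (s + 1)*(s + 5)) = s + 1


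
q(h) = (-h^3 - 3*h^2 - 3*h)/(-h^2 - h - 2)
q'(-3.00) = 0.80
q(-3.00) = -1.12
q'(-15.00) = 1.00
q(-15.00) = -12.95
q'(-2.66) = 0.70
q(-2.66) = -0.87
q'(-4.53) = 0.96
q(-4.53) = -2.50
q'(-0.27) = 0.97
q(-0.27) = -0.34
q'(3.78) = 1.12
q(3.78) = 5.39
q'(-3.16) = 0.83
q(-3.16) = -1.26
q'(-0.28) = 0.95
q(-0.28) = -0.35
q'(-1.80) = 0.23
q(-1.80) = -0.44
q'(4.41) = 1.08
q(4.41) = 6.08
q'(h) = (2*h + 1)*(-h^3 - 3*h^2 - 3*h)/(-h^2 - h - 2)^2 + (-3*h^2 - 6*h - 3)/(-h^2 - h - 2) = (h^4 + 2*h^3 + 6*h^2 + 12*h + 6)/(h^4 + 2*h^3 + 5*h^2 + 4*h + 4)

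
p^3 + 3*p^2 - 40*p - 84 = (p - 6)*(p + 2)*(p + 7)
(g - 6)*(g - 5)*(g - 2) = g^3 - 13*g^2 + 52*g - 60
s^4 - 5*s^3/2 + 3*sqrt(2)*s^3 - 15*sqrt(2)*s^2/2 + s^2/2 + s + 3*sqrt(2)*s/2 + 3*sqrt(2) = (s - 2)*(s - 1)*(s + 1/2)*(s + 3*sqrt(2))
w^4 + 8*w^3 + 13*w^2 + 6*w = w*(w + 1)^2*(w + 6)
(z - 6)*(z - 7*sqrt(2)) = z^2 - 7*sqrt(2)*z - 6*z + 42*sqrt(2)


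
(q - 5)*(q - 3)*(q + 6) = q^3 - 2*q^2 - 33*q + 90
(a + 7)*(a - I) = a^2 + 7*a - I*a - 7*I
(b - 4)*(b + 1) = b^2 - 3*b - 4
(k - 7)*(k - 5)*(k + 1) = k^3 - 11*k^2 + 23*k + 35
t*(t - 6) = t^2 - 6*t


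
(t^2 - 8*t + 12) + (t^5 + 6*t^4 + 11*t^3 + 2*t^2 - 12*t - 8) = t^5 + 6*t^4 + 11*t^3 + 3*t^2 - 20*t + 4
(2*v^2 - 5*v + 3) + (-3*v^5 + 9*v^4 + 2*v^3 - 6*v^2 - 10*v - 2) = -3*v^5 + 9*v^4 + 2*v^3 - 4*v^2 - 15*v + 1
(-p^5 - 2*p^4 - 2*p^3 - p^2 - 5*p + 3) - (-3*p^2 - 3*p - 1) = -p^5 - 2*p^4 - 2*p^3 + 2*p^2 - 2*p + 4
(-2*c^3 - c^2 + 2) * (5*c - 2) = -10*c^4 - c^3 + 2*c^2 + 10*c - 4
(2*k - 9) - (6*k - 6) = -4*k - 3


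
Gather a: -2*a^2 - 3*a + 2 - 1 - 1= -2*a^2 - 3*a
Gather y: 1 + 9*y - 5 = 9*y - 4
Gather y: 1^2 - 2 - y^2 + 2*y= -y^2 + 2*y - 1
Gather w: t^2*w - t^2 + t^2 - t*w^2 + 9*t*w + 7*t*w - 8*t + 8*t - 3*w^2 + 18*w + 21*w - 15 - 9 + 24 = w^2*(-t - 3) + w*(t^2 + 16*t + 39)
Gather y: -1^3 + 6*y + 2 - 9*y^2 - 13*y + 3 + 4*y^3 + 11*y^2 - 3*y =4*y^3 + 2*y^2 - 10*y + 4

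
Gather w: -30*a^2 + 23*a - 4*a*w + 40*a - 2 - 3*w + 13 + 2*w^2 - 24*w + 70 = -30*a^2 + 63*a + 2*w^2 + w*(-4*a - 27) + 81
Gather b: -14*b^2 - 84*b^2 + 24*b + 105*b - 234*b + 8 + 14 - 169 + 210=-98*b^2 - 105*b + 63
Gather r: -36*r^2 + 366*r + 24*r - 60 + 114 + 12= -36*r^2 + 390*r + 66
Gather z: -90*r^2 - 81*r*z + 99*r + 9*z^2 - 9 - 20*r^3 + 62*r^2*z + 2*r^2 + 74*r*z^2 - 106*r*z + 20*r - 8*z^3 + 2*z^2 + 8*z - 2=-20*r^3 - 88*r^2 + 119*r - 8*z^3 + z^2*(74*r + 11) + z*(62*r^2 - 187*r + 8) - 11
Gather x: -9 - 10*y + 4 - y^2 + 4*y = -y^2 - 6*y - 5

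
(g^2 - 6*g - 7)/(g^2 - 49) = (g + 1)/(g + 7)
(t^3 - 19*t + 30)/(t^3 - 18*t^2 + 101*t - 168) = (t^2 + 3*t - 10)/(t^2 - 15*t + 56)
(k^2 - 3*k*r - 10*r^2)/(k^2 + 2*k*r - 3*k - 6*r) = (k - 5*r)/(k - 3)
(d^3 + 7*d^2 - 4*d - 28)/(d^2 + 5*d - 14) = d + 2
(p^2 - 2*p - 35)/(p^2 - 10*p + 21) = (p + 5)/(p - 3)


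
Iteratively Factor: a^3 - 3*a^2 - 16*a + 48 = (a - 3)*(a^2 - 16) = (a - 3)*(a + 4)*(a - 4)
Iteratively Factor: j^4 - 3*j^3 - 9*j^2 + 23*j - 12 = (j - 4)*(j^3 + j^2 - 5*j + 3) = (j - 4)*(j - 1)*(j^2 + 2*j - 3) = (j - 4)*(j - 1)^2*(j + 3)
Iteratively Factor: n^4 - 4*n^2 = (n)*(n^3 - 4*n) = n^2*(n^2 - 4) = n^2*(n + 2)*(n - 2)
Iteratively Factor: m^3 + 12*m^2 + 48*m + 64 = (m + 4)*(m^2 + 8*m + 16) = (m + 4)^2*(m + 4)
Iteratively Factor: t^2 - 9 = (t + 3)*(t - 3)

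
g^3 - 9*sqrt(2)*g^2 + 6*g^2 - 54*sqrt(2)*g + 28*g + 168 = (g + 6)*(g - 7*sqrt(2))*(g - 2*sqrt(2))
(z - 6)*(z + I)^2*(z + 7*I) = z^4 - 6*z^3 + 9*I*z^3 - 15*z^2 - 54*I*z^2 + 90*z - 7*I*z + 42*I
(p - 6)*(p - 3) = p^2 - 9*p + 18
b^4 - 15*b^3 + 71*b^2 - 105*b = b*(b - 7)*(b - 5)*(b - 3)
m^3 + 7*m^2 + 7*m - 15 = (m - 1)*(m + 3)*(m + 5)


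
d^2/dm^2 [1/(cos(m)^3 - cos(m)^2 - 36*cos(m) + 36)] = ((-141*cos(m) - 8*cos(2*m) + 9*cos(3*m))*(cos(m)^3 - cos(m)^2 - 36*cos(m) + 36)/4 + 2*(-3*cos(m)^2 + 2*cos(m) + 36)^2*sin(m)^2)/(cos(m)^3 - cos(m)^2 - 36*cos(m) + 36)^3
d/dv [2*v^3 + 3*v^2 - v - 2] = 6*v^2 + 6*v - 1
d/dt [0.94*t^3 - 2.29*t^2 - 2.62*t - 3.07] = 2.82*t^2 - 4.58*t - 2.62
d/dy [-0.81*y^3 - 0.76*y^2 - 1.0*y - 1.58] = -2.43*y^2 - 1.52*y - 1.0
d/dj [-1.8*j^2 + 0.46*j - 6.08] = 0.46 - 3.6*j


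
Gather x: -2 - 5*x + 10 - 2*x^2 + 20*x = -2*x^2 + 15*x + 8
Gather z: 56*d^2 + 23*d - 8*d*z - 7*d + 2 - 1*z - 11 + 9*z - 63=56*d^2 + 16*d + z*(8 - 8*d) - 72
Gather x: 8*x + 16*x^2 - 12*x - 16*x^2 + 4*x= 0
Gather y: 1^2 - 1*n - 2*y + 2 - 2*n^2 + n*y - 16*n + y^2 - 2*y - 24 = -2*n^2 - 17*n + y^2 + y*(n - 4) - 21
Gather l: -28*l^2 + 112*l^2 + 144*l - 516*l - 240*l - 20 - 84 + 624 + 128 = 84*l^2 - 612*l + 648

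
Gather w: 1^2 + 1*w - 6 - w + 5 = 0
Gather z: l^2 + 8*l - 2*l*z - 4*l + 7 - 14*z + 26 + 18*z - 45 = l^2 + 4*l + z*(4 - 2*l) - 12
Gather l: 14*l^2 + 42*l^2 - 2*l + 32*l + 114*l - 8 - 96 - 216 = 56*l^2 + 144*l - 320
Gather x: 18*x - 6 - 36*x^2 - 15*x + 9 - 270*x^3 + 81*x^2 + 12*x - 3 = -270*x^3 + 45*x^2 + 15*x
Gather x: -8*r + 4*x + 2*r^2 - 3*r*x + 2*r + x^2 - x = 2*r^2 - 6*r + x^2 + x*(3 - 3*r)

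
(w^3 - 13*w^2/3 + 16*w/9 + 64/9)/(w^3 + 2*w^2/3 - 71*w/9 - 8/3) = (3*w^2 - 5*w - 8)/(3*w^2 + 10*w + 3)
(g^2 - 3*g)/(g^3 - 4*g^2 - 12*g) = (3 - g)/(-g^2 + 4*g + 12)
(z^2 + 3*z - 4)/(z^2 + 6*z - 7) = (z + 4)/(z + 7)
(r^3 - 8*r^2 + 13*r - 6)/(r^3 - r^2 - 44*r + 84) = (r^2 - 2*r + 1)/(r^2 + 5*r - 14)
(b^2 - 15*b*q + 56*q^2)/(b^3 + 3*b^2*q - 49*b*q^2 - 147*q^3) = (b - 8*q)/(b^2 + 10*b*q + 21*q^2)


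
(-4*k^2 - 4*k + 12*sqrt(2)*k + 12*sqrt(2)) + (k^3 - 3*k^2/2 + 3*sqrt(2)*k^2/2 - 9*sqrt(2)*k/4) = k^3 - 11*k^2/2 + 3*sqrt(2)*k^2/2 - 4*k + 39*sqrt(2)*k/4 + 12*sqrt(2)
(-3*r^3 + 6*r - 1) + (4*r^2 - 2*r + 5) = -3*r^3 + 4*r^2 + 4*r + 4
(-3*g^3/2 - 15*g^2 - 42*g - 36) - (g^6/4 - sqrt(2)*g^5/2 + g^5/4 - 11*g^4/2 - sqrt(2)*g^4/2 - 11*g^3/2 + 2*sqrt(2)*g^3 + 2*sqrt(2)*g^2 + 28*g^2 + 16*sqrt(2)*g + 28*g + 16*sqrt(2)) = -g^6/4 - g^5/4 + sqrt(2)*g^5/2 + sqrt(2)*g^4/2 + 11*g^4/2 - 2*sqrt(2)*g^3 + 4*g^3 - 43*g^2 - 2*sqrt(2)*g^2 - 70*g - 16*sqrt(2)*g - 36 - 16*sqrt(2)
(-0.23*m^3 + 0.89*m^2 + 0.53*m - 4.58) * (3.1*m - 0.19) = -0.713*m^4 + 2.8027*m^3 + 1.4739*m^2 - 14.2987*m + 0.8702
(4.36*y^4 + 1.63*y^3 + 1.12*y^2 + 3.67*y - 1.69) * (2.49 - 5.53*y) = -24.1108*y^5 + 1.8425*y^4 - 2.1349*y^3 - 17.5063*y^2 + 18.484*y - 4.2081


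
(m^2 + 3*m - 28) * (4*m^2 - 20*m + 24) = 4*m^4 - 8*m^3 - 148*m^2 + 632*m - 672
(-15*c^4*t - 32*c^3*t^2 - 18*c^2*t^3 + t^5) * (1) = -15*c^4*t - 32*c^3*t^2 - 18*c^2*t^3 + t^5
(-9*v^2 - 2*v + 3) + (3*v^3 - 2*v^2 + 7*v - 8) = 3*v^3 - 11*v^2 + 5*v - 5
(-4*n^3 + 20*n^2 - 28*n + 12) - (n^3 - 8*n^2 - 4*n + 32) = -5*n^3 + 28*n^2 - 24*n - 20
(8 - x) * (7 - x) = x^2 - 15*x + 56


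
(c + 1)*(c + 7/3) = c^2 + 10*c/3 + 7/3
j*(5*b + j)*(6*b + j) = 30*b^2*j + 11*b*j^2 + j^3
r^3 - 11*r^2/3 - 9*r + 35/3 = (r - 5)*(r - 1)*(r + 7/3)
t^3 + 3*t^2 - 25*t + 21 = (t - 3)*(t - 1)*(t + 7)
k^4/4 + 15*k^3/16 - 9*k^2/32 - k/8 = k*(k/4 + 1)*(k - 1/2)*(k + 1/4)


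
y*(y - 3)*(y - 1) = y^3 - 4*y^2 + 3*y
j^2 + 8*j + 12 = (j + 2)*(j + 6)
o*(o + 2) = o^2 + 2*o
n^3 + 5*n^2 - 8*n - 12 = (n - 2)*(n + 1)*(n + 6)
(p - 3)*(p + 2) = p^2 - p - 6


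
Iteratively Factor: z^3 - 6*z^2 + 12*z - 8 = (z - 2)*(z^2 - 4*z + 4) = (z - 2)^2*(z - 2)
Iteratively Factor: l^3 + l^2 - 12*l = (l)*(l^2 + l - 12) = l*(l - 3)*(l + 4)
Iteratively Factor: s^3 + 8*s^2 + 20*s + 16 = (s + 4)*(s^2 + 4*s + 4) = (s + 2)*(s + 4)*(s + 2)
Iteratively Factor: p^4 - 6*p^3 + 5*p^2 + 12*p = (p)*(p^3 - 6*p^2 + 5*p + 12) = p*(p - 4)*(p^2 - 2*p - 3) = p*(p - 4)*(p + 1)*(p - 3)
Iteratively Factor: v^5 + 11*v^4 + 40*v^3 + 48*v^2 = (v)*(v^4 + 11*v^3 + 40*v^2 + 48*v) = v*(v + 3)*(v^3 + 8*v^2 + 16*v) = v*(v + 3)*(v + 4)*(v^2 + 4*v) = v^2*(v + 3)*(v + 4)*(v + 4)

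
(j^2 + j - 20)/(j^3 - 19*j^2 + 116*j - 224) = (j + 5)/(j^2 - 15*j + 56)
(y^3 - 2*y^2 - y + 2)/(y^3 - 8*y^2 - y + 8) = (y - 2)/(y - 8)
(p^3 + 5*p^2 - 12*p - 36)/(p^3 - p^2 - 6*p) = (p + 6)/p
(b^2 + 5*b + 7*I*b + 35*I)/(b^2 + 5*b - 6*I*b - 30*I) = (b + 7*I)/(b - 6*I)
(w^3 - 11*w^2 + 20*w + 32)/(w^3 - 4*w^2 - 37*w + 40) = (w^2 - 3*w - 4)/(w^2 + 4*w - 5)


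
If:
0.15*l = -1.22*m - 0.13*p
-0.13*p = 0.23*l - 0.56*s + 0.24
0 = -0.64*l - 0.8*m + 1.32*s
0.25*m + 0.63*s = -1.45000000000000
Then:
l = -6.79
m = 0.99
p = -1.44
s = -2.69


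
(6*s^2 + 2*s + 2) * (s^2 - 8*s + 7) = 6*s^4 - 46*s^3 + 28*s^2 - 2*s + 14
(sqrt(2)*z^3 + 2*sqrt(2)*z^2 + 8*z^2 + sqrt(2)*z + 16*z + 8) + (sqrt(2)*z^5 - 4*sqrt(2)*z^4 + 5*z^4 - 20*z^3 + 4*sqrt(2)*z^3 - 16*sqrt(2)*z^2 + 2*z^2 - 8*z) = sqrt(2)*z^5 - 4*sqrt(2)*z^4 + 5*z^4 - 20*z^3 + 5*sqrt(2)*z^3 - 14*sqrt(2)*z^2 + 10*z^2 + sqrt(2)*z + 8*z + 8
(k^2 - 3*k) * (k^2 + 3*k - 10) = k^4 - 19*k^2 + 30*k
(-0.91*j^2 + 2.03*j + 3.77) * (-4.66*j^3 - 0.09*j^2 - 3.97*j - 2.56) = 4.2406*j^5 - 9.3779*j^4 - 14.1382*j^3 - 6.0688*j^2 - 20.1637*j - 9.6512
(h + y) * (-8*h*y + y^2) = -8*h^2*y - 7*h*y^2 + y^3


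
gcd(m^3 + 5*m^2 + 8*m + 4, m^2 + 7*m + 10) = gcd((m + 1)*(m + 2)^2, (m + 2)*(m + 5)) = m + 2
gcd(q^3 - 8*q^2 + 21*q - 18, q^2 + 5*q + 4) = 1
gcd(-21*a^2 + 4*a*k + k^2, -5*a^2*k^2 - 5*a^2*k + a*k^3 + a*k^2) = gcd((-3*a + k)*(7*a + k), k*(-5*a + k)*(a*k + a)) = 1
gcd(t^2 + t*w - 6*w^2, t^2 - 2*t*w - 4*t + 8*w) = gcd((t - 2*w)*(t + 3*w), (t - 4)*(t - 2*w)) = t - 2*w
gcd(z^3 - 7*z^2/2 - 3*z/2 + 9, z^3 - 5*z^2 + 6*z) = z^2 - 5*z + 6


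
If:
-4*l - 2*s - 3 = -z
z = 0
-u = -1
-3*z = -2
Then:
No Solution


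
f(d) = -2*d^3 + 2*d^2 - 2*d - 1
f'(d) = -6*d^2 + 4*d - 2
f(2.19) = -16.79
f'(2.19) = -22.02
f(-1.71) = 18.27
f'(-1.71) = -26.38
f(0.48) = -1.72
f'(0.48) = -1.46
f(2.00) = -13.00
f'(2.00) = -18.00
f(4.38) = -139.45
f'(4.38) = -99.59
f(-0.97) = 4.65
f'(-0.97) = -11.53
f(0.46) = -1.69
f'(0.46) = -1.43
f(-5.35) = 373.21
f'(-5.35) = -195.14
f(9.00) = -1315.00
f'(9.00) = -452.00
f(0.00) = -1.00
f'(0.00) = -2.00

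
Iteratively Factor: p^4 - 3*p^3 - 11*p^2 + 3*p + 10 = (p + 2)*(p^3 - 5*p^2 - p + 5) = (p - 1)*(p + 2)*(p^2 - 4*p - 5) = (p - 5)*(p - 1)*(p + 2)*(p + 1)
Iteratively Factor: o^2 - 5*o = (o)*(o - 5)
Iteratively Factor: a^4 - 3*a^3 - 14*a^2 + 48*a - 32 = (a - 1)*(a^3 - 2*a^2 - 16*a + 32) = (a - 1)*(a + 4)*(a^2 - 6*a + 8) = (a - 4)*(a - 1)*(a + 4)*(a - 2)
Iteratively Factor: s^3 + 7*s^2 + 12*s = (s)*(s^2 + 7*s + 12) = s*(s + 4)*(s + 3)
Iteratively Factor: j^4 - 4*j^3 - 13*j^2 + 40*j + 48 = (j - 4)*(j^3 - 13*j - 12) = (j - 4)*(j + 3)*(j^2 - 3*j - 4) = (j - 4)^2*(j + 3)*(j + 1)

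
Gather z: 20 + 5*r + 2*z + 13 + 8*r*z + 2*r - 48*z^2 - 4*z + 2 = 7*r - 48*z^2 + z*(8*r - 2) + 35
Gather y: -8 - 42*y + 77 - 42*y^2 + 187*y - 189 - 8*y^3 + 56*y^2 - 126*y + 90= -8*y^3 + 14*y^2 + 19*y - 30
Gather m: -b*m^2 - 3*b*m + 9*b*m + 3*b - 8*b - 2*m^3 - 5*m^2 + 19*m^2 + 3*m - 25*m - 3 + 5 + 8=-5*b - 2*m^3 + m^2*(14 - b) + m*(6*b - 22) + 10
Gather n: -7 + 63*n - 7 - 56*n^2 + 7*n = -56*n^2 + 70*n - 14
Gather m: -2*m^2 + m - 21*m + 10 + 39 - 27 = -2*m^2 - 20*m + 22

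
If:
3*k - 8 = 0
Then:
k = 8/3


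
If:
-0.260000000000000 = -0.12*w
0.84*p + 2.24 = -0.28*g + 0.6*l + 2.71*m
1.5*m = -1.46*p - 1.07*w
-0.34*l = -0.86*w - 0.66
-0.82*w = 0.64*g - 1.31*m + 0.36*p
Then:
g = -5.65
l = 7.42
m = -1.44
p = -0.11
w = 2.17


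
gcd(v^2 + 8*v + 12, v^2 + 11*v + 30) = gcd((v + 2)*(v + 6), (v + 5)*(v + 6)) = v + 6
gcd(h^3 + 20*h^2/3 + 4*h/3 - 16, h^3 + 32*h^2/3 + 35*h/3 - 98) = h + 6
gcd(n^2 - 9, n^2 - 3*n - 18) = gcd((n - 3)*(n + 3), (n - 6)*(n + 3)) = n + 3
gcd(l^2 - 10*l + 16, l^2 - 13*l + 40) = l - 8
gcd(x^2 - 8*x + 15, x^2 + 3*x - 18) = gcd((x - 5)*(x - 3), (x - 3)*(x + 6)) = x - 3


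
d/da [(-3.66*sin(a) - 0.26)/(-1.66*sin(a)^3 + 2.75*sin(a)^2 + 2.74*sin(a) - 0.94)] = (-12.1512*sin(a)^3 + 8.7702*sin(a)^2 + 1.43*sin(a) + 4.1528)*cos(a)/(2.7556*sin(a)^6 - 9.13*sin(a)^5 - 1.5343*sin(a)^4 + 18.1908*sin(a)^3 + 2.3376*sin(a)^2 - 5.1512*sin(a) + 0.8836)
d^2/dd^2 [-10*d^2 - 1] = -20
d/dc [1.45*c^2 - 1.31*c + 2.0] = 2.9*c - 1.31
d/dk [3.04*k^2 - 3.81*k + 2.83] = 6.08*k - 3.81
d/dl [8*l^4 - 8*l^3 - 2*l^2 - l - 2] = 32*l^3 - 24*l^2 - 4*l - 1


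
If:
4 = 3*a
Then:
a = 4/3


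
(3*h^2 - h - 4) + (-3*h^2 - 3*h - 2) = -4*h - 6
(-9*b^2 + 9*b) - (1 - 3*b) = -9*b^2 + 12*b - 1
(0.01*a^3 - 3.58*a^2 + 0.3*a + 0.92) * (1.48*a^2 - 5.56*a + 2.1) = 0.0148*a^5 - 5.354*a^4 + 20.3698*a^3 - 7.8244*a^2 - 4.4852*a + 1.932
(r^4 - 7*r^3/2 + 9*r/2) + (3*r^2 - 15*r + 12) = r^4 - 7*r^3/2 + 3*r^2 - 21*r/2 + 12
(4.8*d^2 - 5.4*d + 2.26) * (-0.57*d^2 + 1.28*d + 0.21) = -2.736*d^4 + 9.222*d^3 - 7.1922*d^2 + 1.7588*d + 0.4746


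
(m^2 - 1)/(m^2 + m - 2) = (m + 1)/(m + 2)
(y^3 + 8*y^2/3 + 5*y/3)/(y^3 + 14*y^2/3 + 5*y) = (y + 1)/(y + 3)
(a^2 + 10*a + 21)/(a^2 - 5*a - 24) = (a + 7)/(a - 8)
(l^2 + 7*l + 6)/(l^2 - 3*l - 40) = (l^2 + 7*l + 6)/(l^2 - 3*l - 40)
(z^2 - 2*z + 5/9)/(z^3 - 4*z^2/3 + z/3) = (z - 5/3)/(z*(z - 1))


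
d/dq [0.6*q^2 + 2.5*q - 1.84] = 1.2*q + 2.5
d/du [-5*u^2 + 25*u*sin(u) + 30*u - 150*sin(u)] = 25*u*cos(u) - 10*u + 25*sin(u) - 150*cos(u) + 30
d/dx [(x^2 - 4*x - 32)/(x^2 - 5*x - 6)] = (-x^2 + 52*x - 136)/(x^4 - 10*x^3 + 13*x^2 + 60*x + 36)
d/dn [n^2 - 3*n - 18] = 2*n - 3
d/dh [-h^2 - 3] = -2*h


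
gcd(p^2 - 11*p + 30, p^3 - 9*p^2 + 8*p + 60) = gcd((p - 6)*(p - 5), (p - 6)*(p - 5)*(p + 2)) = p^2 - 11*p + 30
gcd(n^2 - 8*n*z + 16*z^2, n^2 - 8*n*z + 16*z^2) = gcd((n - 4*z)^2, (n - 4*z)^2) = n^2 - 8*n*z + 16*z^2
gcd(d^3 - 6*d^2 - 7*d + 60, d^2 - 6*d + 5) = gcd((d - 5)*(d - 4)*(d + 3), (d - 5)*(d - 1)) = d - 5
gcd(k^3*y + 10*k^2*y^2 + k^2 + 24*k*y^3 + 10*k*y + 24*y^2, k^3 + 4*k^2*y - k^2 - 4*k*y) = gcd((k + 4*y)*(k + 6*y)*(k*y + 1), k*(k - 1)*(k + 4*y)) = k + 4*y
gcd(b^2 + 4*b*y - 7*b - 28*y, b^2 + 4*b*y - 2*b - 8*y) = b + 4*y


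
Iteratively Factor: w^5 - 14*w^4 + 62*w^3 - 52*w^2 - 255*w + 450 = (w - 3)*(w^4 - 11*w^3 + 29*w^2 + 35*w - 150) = (w - 5)*(w - 3)*(w^3 - 6*w^2 - w + 30) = (w - 5)^2*(w - 3)*(w^2 - w - 6) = (w - 5)^2*(w - 3)*(w + 2)*(w - 3)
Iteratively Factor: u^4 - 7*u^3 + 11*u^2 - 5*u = (u - 1)*(u^3 - 6*u^2 + 5*u) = u*(u - 1)*(u^2 - 6*u + 5) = u*(u - 5)*(u - 1)*(u - 1)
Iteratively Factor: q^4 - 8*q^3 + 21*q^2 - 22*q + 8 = (q - 4)*(q^3 - 4*q^2 + 5*q - 2) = (q - 4)*(q - 1)*(q^2 - 3*q + 2) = (q - 4)*(q - 1)^2*(q - 2)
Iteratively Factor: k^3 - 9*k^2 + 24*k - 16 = (k - 1)*(k^2 - 8*k + 16) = (k - 4)*(k - 1)*(k - 4)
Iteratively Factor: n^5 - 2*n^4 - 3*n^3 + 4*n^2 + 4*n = (n + 1)*(n^4 - 3*n^3 + 4*n) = (n - 2)*(n + 1)*(n^3 - n^2 - 2*n) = (n - 2)^2*(n + 1)*(n^2 + n) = (n - 2)^2*(n + 1)^2*(n)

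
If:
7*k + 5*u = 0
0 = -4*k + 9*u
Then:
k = 0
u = 0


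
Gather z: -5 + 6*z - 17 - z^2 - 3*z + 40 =-z^2 + 3*z + 18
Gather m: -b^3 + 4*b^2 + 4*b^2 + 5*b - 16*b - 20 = -b^3 + 8*b^2 - 11*b - 20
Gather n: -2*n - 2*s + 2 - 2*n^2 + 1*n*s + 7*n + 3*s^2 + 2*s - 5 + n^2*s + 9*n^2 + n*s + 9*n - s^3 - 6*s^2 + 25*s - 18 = n^2*(s + 7) + n*(2*s + 14) - s^3 - 3*s^2 + 25*s - 21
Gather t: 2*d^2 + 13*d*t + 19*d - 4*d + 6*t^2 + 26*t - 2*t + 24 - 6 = 2*d^2 + 15*d + 6*t^2 + t*(13*d + 24) + 18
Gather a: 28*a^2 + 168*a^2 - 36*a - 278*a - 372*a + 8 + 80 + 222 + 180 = 196*a^2 - 686*a + 490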